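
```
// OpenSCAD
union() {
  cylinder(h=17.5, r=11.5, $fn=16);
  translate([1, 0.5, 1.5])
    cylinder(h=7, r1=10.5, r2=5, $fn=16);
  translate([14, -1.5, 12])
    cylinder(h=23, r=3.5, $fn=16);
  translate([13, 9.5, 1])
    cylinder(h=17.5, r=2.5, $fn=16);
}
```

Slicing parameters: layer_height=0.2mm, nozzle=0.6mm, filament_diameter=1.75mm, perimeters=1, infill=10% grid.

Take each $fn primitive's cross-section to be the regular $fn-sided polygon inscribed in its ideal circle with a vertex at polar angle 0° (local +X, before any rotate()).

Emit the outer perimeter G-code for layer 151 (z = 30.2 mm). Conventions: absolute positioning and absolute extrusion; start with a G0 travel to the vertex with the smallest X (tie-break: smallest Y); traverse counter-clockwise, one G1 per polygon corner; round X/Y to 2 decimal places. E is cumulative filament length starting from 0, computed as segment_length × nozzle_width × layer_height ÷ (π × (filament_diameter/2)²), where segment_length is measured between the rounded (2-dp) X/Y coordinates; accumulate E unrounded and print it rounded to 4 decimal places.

G0 X10.50 Y-1.50 Z30.20
G1 X10.77 Y-2.84 E0.0682
G1 X11.53 Y-3.97 E0.1361
G1 X12.66 Y-4.73 E0.2041
G1 X14.00 Y-5.00 E0.2723
G1 X15.34 Y-4.73 E0.3405
G1 X16.47 Y-3.97 E0.4084
G1 X17.23 Y-2.84 E0.4764
G1 X17.50 Y-1.50 E0.5445
G1 X17.23 Y-0.16 E0.6127
G1 X16.47 Y0.97 E0.6807
G1 X15.34 Y1.73 E0.7486
G1 X14.00 Y2.00 E0.8168
G1 X12.66 Y1.73 E0.8850
G1 X11.53 Y0.97 E0.9530
G1 X10.77 Y-0.16 E1.0209
G1 X10.50 Y-1.50 E1.0891

At z = 30.2 mm: the cylinder is not intersected at this z (z outside [0, 17.5]); the cone at (1, 0.5) is absent (z outside [1.5, 8.5]); the r=3.5 cylinder at (14, -1.5) gives a regular 16-gon of circumradius 3.5 (constant along its height); the cylinder at (13, 9.5) is not intersected at this z (z outside [1, 18.5]); Combining (union): only the r=3.5 cylinder at (14, -1.5) is present, so the union is just that shape — 1 connected region. The outline is a single polygon with 16 vertices. Extrusion per mm of travel: 0.6 × 0.2 / (π × 0.875²) = 0.049890. Accumulating E over each segment gives final E = 1.0891.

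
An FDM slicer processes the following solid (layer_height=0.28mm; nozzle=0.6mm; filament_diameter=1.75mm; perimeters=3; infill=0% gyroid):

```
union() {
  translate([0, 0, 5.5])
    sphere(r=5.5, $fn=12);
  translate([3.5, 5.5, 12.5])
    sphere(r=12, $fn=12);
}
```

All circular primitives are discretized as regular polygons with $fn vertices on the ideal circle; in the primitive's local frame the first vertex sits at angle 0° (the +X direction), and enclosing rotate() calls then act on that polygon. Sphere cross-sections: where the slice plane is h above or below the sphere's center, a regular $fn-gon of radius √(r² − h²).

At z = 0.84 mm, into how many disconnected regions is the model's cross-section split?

At z = 0.84 mm: the r=5.5 sphere slices to a regular 12-gon of circumradius 2.921 (√(r²−h²) with h=4.66 from center); the r=12 sphere at (3.5, 5.5) slices to a regular 12-gon of circumradius 2.836 (√(r²−h²) with h=11.66 from center); Taking the union: the 2 present regions are separate (no shared area or edge), so areas and boundary lengths simply add and each stays a separate island — 2 connected regions. The result has 2 disconnected regions.

2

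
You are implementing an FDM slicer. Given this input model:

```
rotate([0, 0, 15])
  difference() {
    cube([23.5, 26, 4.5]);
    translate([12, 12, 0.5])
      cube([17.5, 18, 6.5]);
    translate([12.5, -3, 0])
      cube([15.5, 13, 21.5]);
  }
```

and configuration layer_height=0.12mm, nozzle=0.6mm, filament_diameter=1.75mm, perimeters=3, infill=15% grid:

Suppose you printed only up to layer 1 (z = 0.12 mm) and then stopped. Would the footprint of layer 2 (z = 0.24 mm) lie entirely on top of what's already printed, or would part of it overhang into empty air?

entirely on top

Compare the two slices. At z = 0.12: the cube is present — its section is the full 23.5×26 rectangle (area 611.00 mm²); the cube at (12, 12) is absent (z outside [0.5, 7]); the cube at (12.5, -3) (footprint 15.5×13) is included at this height (area 201.50 mm²); After the difference (first − rest): starting from the 23.5×26 cube (611.00 mm²), the 15.5×13 cube at (12.5, -3) partially overlaps it — only the 110.00 mm² overlap (of its 201.50 mm²) is removed, clipping the outline — area = 501.00 mm²; (whole slice rotated 15° about Z — lengths, areas and connectivity unchanged). At z = 0.24: the cube (footprint 23.5×26) is included at this height (area 611.00 mm²); the cube at (12, 12) does not reach this height (z outside [0.5, 7]); the 15.5×13 cube at (12.5, -3) contributes its full rectangle (area 201.50 mm²); After the difference (first − rest): starting from the 23.5×26 cube (611.00 mm²), the 15.5×13 cube at (12.5, -3) partially overlaps it — only the 110.00 mm² overlap (of its 201.50 mm²) is removed, clipping the outline — area = 501.00 mm²; (whole slice rotated 15° about Z — lengths, areas and connectivity unchanged). Checking containment: the cross-section at z = 0.24 is a subset of the cross-section at z = 0.12.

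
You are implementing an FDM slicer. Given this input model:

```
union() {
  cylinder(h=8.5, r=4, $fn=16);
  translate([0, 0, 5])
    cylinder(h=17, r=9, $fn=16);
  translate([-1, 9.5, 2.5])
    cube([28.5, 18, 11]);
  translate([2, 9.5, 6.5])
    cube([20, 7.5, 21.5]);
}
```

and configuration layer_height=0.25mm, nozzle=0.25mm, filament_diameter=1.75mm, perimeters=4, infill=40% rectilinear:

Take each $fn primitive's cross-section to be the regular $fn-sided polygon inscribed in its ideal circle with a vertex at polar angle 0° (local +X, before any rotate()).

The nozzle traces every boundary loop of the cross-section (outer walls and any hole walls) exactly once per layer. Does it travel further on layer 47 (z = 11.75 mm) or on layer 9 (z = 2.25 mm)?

layer 47 (z = 11.75 mm)

Layer 47 (z = 11.75): the cylinder does not reach this height (z outside [0, 8.5]); the r=9 cylinder contributes a regular 16-gon of circumradius 9 (perimeter = 2·16·9.000·sin(180°/16) = 56.19 mm); the cube at (-1, 9.5) (footprint 28.5×18) is included at this height (perimeter 93.00 mm); the cube at (2, 9.5) is present — its section is the full 20×7.5 rectangle (perimeter 55.00 mm); Combining (union): the regions partially overlap (shared area 150.00 mm²), so the edge portions inside another operand are dropped and the merged outline is re-measured after clipping — boundary = 149.19 mm. So its perimeter = 149.19 mm. Layer 9 (z = 2.25): the r=4 cylinder gives a regular 16-gon of circumradius 4 (constant along its height) (perimeter = 2·16·4.000·sin(180°/16) = 24.97 mm); the cylinder does not reach this height (z outside [5, 22]); the cube at (-1, 9.5) is not intersected at this z (z outside [2.5, 13.5]); the cube at (2, 9.5) does not reach this height (z outside [6.5, 28]); Merging all regions: only the r=4 cylinder is present, so the union is just that shape — boundary = 24.97 mm. So its perimeter = 24.97 mm. Layer 47 is larger (149.19 vs 24.97 mm).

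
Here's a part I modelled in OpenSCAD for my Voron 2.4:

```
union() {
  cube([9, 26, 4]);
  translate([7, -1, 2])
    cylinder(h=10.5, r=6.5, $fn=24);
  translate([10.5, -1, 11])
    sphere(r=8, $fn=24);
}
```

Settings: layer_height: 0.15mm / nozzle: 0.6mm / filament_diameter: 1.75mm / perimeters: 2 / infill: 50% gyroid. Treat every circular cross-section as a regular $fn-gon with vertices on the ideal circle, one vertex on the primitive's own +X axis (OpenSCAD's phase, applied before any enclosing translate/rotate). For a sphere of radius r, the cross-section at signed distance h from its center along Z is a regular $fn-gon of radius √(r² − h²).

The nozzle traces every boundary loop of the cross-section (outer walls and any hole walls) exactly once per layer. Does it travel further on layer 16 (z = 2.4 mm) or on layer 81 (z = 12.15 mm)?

layer 16 (z = 2.4 mm)

Layer 16 (z = 2.4): the cube (footprint 9×26) is included at this height (perimeter 70.00 mm); the cylinder at (7, -1): section is a regular 24-gon, circumradius r=6.5 (perimeter = 2·24·6.500·sin(180°/24) = 40.72 mm); the sphere at (10.5, -1) does not reach this height (|z−center|=8.600 > r=8); Combining (union): the regions partially overlap (shared area 37.09 mm²), so the edge portions inside another operand are dropped and the merged outline is re-measured after clipping — boundary = 86.00 mm. So its perimeter = 86.00 mm. Layer 81 (z = 12.15): the cube does not reach this height (z outside [0, 4]); the r=6.5 cylinder at (7, -1) gives a regular 24-gon of circumradius 6.5 (constant along its height) (perimeter = 2·24·6.500·sin(180°/24) = 40.72 mm); the r=8 sphere at (10.5, -1) slices to a regular 24-gon of circumradius 7.917 (√(r²−h²) with h=1.15 from center) (perimeter = 2·24·7.917·sin(180°/24) = 49.60 mm); Taking the union: the regions partially overlap (shared area 109.02 mm²), so the edge portions inside another operand are dropped and the merged outline is re-measured after clipping — boundary = 52.84 mm. So its perimeter = 52.84 mm. Layer 16 is larger (86.00 vs 52.84 mm).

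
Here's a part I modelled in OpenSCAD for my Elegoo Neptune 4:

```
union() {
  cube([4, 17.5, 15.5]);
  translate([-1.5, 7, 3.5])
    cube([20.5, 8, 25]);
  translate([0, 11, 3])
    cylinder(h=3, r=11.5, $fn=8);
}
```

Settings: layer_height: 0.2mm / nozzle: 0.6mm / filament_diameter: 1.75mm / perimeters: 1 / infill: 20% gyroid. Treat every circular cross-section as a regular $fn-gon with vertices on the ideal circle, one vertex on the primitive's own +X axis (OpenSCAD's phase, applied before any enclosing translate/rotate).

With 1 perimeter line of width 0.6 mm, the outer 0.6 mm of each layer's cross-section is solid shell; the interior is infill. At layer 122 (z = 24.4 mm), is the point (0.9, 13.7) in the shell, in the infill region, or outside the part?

At z = 24.4 mm: the cube does not reach this height (z outside [0, 15.5]); the cube at (-1.5, 7) is present — its section is the full 20.5×8 rectangle; the cylinder at (0, 11) is absent (z outside [3, 6]); Taking the union: only the 20.5×8 cube at (-1.5, 7) is present, so the union is just that shape — 1 connected region. Overall, the cross-section is a single solid region. The nearest boundary edge runs (19.00, 15.00)→(-1.50, 15.00); distance from the point to it = 1.30 mm. The point is inside the cross-section and 1.30 mm from the nearest boundary — more than the 0.6 mm shell width (1 × 0.6), so it's in the infill interior.

infill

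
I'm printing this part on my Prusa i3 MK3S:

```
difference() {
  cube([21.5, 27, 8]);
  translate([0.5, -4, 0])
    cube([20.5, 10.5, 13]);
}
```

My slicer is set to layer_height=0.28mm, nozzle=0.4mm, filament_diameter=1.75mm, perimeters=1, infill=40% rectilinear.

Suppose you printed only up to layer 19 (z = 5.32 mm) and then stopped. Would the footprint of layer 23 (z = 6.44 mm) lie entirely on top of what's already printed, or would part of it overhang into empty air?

entirely on top

Compare the two slices. At z = 5.32: the 21.5×27 cube contributes its full rectangle (area 580.50 mm²); the 20.5×10.5 cube at (0.5, -4) contributes its full rectangle (area 215.25 mm²); Taking the first minus the rest: starting from the 21.5×27 cube (580.50 mm²), the 20.5×10.5 cube at (0.5, -4) partially overlaps it — only the 133.25 mm² overlap (of its 215.25 mm²) is removed, clipping the outline — area = 447.25 mm². At z = 6.44: the 21.5×27 cube contributes its full rectangle (area 580.50 mm²); the 20.5×10.5 cube at (0.5, -4) contributes its full rectangle (area 215.25 mm²); Subtracting the remaining from the first: starting from the 21.5×27 cube (580.50 mm²), the 20.5×10.5 cube at (0.5, -4) partially overlaps it — only the 133.25 mm² overlap (of its 215.25 mm²) is removed, clipping the outline — area = 447.25 mm². Checking containment: the cross-section at z = 6.44 is a subset of the cross-section at z = 5.32.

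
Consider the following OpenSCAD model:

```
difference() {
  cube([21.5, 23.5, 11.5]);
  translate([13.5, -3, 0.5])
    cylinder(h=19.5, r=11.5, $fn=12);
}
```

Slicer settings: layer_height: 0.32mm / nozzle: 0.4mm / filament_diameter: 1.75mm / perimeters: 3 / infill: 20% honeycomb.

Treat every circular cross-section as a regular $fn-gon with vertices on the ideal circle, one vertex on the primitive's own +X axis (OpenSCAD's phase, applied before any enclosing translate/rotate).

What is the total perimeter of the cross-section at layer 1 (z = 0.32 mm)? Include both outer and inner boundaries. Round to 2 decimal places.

At z = 0.32 mm: the 21.5×23.5 cube contributes its full rectangle (perimeter 90.00 mm); the cylinder at (13.5, -3) does not reach this height (z outside [0.5, 20]); Taking the first minus the rest: none of the subtracted shapes is present at this height, so the 21.5×23.5 cube is unchanged — boundary = 90.00 mm. Overall, the cross-section is a single solid region. Total boundary length (outer) = 90.00 mm.

90.00 mm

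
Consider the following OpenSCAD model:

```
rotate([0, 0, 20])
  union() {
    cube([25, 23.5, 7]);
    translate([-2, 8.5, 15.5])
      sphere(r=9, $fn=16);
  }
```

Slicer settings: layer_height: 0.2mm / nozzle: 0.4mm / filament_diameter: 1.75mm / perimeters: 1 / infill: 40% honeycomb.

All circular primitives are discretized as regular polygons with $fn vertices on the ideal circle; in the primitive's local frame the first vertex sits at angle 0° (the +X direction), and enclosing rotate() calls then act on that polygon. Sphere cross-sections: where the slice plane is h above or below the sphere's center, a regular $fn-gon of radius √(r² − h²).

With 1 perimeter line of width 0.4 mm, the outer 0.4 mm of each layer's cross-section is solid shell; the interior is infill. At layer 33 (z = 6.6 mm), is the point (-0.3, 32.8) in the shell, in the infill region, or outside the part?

At z = 6.6 mm: the 25×23.5 cube contributes its full rectangle; the r=9 sphere at (-2, 8.5) slices to a regular 16-gon of circumradius 1.338 (√(r²−h²) with h=8.9 from center); Combining (union): the 2 present regions are separate (no shared area or edge), so areas and boundary lengths simply add and each stays a separate island — 2 connected regions; (whole slice rotated 20° about Z — lengths, areas and connectivity unchanged). Overall, the cross-section has 2 separate islands. Undo the 20° rotation: the query point maps to (10.936, 30.925) in the un-rotated model frame. The nearest boundary edge runs (0.00, 23.50)→(25.00, 23.50); distance from the point to it = 7.42 mm. The point is not inside any of the regions above, so it lies outside the cross-section (7.42 mm from the nearest boundary).

outside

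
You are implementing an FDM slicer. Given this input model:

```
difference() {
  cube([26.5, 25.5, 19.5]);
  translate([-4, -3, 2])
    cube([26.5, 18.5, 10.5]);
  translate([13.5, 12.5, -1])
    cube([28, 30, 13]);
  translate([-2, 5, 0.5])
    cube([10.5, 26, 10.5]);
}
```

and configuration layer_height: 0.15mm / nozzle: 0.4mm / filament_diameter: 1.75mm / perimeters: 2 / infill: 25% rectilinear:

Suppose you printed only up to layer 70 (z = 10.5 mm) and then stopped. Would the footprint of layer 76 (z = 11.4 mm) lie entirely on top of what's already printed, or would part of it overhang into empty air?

part overhangs

Compare the two slices. At z = 10.5: the 26.5×25.5 cube contributes its full rectangle (area 675.75 mm²); the cube at (-4, -3) is present — its section is the full 26.5×18.5 rectangle (area 490.25 mm²); the cube at (13.5, 12.5) is present — its section is the full 28×30 rectangle (area 840.00 mm²); the cube at (-2, 5) is present — its section is the full 10.5×26 rectangle (area 273.00 mm²); Subtracting the remaining from the first: starting from the 26.5×25.5 cube (675.75 mm²), the 26.5×18.5 cube at (-4, -3) partially overlaps it — only the 348.75 mm² overlap (of its 490.25 mm²) is removed, clipping the outline; the 28×30 cube at (13.5, 12.5) partially overlaps it — only the 142.00 mm² overlap (of its 840.00 mm²) is removed, clipping the outline; the 10.5×26 cube at (-2, 5) partially overlaps it — only the 85.00 mm² overlap (of its 273.00 mm²) is removed, clipping the outline — area = 100.00 mm². At z = 11.4: the cube is present — its section is the full 26.5×25.5 rectangle (area 675.75 mm²); the 26.5×18.5 cube at (-4, -3) contributes its full rectangle (area 490.25 mm²); the cube at (13.5, 12.5) (footprint 28×30) is included at this height (area 840.00 mm²); the cube at (-2, 5) is absent (z outside [0.5, 11]); After the difference (first − rest): starting from the 26.5×25.5 cube (675.75 mm²), the 26.5×18.5 cube at (-4, -3) partially overlaps it — only the 348.75 mm² overlap (of its 490.25 mm²) is removed, clipping the outline; the 28×30 cube at (13.5, 12.5) partially overlaps it — only the 142.00 mm² overlap (of its 840.00 mm²) is removed, clipping the outline — area = 185.00 mm². Checking containment: at z = 11.4 the cross-section extends beyond the z = 10.5 cross-section by about 85.00 mm².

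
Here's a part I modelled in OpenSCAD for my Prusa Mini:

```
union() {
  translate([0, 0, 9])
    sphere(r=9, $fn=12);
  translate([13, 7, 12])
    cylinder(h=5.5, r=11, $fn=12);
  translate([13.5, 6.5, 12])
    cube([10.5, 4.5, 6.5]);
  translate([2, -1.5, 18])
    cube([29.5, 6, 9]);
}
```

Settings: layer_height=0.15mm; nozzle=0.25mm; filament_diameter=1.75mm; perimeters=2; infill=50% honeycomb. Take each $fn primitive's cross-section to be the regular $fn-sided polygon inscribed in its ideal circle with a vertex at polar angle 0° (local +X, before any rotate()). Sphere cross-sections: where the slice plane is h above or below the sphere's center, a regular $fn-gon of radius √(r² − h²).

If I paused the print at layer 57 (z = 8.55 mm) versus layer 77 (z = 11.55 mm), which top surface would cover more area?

Layer 57 (z = 8.55): the r=9 sphere contributes a regular 12-gon of circumradius √(9²−0.45²) = 8.989 (area = (12/2)·8.989²·sin(360°/12) = 242.39 mm²); the cylinder at (13, 7) is absent (z outside [12, 17.5]); the cube at (13.5, 6.5) is absent (z outside [12, 18.5]); the cube at (2, -1.5) does not reach this height (z outside [18, 27]); Taking the union: only the r=9 sphere is present, so the union is just that shape — area = 242.39 mm². So its area = 242.39 mm². Layer 77 (z = 11.55): the r=9 sphere contributes a regular 12-gon of circumradius √(9²−2.55²) = 8.631 (area = (12/2)·8.631²·sin(360°/12) = 223.49 mm²); the cylinder at (13, 7) is absent (z outside [12, 17.5]); the cube at (13.5, 6.5) does not reach this height (z outside [12, 18.5]); the cube at (2, -1.5) is absent (z outside [18, 27]); Taking the union: only the r=9 sphere is present, so the union is just that shape — area = 223.49 mm². So its area = 223.49 mm². Layer 57 is larger (242.39 vs 223.49 mm²).

layer 57 (z = 8.55 mm)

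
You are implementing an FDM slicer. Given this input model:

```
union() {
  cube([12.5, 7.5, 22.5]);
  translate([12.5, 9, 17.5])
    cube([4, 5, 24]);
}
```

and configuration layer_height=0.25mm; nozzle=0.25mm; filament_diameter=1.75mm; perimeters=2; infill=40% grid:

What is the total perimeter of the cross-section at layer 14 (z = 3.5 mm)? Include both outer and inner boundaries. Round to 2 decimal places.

40.00 mm

At z = 3.5 mm: the cube (footprint 12.5×7.5) is included at this height (perimeter 40.00 mm); the cube at (12.5, 9) is not intersected at this z (z outside [17.5, 41.5]); Combining (union): only the 12.5×7.5 cube is present, so the union is just that shape — boundary = 40.00 mm. Overall, the cross-section is a single solid region. Total boundary length (outer) = 40.00 mm.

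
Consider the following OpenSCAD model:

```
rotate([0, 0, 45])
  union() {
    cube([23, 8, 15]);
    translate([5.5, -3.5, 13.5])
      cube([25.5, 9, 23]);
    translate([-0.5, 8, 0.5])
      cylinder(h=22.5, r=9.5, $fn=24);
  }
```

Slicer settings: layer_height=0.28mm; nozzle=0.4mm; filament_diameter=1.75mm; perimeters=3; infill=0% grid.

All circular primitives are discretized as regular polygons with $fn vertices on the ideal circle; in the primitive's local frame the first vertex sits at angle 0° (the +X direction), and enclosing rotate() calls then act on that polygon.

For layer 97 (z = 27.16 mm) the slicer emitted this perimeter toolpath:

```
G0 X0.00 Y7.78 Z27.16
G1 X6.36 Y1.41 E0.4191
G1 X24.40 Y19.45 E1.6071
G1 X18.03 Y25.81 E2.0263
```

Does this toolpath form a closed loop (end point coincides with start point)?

no

Start point (G0): (0.00, 7.78). End point (last G1): the path does not return to the start — open.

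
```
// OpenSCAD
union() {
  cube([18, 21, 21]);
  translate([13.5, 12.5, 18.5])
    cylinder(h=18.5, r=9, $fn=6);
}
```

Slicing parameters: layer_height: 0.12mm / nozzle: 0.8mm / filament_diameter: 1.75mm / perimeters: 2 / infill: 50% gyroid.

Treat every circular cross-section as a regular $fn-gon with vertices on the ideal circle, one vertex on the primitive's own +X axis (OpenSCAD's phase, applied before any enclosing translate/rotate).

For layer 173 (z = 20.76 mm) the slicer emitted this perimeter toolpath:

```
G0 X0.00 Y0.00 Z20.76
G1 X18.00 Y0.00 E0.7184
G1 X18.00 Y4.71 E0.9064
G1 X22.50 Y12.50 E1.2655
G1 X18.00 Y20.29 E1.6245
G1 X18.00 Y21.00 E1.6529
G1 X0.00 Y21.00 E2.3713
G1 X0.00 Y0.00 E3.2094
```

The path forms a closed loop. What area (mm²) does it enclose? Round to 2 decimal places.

413.06 mm²

Apply the shoelace formula to the sequence of (X, Y) vertices; enclosed area = 413.06 mm².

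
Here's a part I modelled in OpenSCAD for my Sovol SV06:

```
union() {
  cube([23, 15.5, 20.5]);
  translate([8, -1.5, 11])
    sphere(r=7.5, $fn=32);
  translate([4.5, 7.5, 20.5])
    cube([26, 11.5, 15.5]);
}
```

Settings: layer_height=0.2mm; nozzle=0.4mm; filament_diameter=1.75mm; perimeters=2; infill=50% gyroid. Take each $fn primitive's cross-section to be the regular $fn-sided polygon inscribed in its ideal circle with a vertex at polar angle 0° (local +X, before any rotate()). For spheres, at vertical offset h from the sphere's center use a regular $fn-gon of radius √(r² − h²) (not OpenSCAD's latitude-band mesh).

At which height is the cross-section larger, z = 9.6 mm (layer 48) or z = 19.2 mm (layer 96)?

layer 48 (z = 9.6 mm)

Layer 48 (z = 9.6): the cube is present — its section is the full 23×15.5 rectangle (area 356.50 mm²); the r=7.5 sphere at (8, -1.5) contributes a regular 32-gon of circumradius √(7.5²−1.4²) = 7.368 (area = (32/2)·7.368²·sin(360°/32) = 169.46 mm²); the cube at (4.5, 7.5) does not reach this height (z outside [20.5, 36]); Merging all regions: the regions partially overlap — summed areas 525.96 mm² minus the doubly-counted overlap 62.85 mm² gives 463.11 mm² — area = 463.11 mm². So its area = 463.11 mm². Layer 96 (z = 19.2): the cube (footprint 23×15.5) is included at this height (area 356.50 mm²); the sphere at (8, -1.5) is absent (|z−center|=8.200 > r=7.5); the cube at (4.5, 7.5) does not reach this height (z outside [20.5, 36]); Combining (union): only the 23×15.5 cube is present, so the union is just that shape — area = 356.50 mm². So its area = 356.50 mm². Layer 48 is larger (463.11 vs 356.50 mm²).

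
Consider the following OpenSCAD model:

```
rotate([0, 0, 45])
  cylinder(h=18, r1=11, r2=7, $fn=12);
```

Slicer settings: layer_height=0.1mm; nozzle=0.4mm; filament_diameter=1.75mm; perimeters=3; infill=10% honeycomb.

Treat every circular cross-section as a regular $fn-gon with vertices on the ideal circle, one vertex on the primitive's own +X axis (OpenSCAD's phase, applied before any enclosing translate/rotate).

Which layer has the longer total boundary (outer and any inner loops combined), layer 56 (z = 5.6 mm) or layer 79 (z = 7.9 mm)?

Layer 56 (z = 5.6): the cone (r1=11→r2=7) has section circumradius 9.756 here — a regular 12-gon (perimeter = 2·12·9.756·sin(180°/12) = 60.60 mm); (rotated 45° about Z; rotation is an isometry so areas/perimeters/island counts are preserved). So its perimeter = 60.60 mm. Layer 79 (z = 7.9): the cone contributes a regular 12-gon of circumradius 9.244 (interpolated between r1=11 and r2=7 at t=0.439) (perimeter = 2·12·9.244·sin(180°/12) = 57.42 mm); (whole slice rotated 45° about Z — lengths, areas and connectivity unchanged). So its perimeter = 57.42 mm. Layer 56 is larger (60.60 vs 57.42 mm).

layer 56 (z = 5.6 mm)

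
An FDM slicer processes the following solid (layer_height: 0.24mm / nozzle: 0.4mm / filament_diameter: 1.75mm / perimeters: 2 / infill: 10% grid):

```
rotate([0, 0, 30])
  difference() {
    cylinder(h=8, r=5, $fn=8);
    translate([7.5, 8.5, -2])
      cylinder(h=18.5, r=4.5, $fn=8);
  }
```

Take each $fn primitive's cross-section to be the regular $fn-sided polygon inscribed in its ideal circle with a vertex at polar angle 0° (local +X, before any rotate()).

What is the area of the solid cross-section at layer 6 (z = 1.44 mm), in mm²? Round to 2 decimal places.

At z = 1.44 mm: the r=5 cylinder gives a regular 8-gon of circumradius 5 (constant along its height) (area = (8/2)·5.000²·sin(360°/8) = 70.71 mm²); the cylinder at (7.5, 8.5): section is a regular 8-gon, circumradius r=4.5 (area = (8/2)·4.500²·sin(360°/8) = 57.28 mm²); Subtracting the remaining from the first: starting from the r=5 cylinder (70.71 mm²), the r=4.5 cylinder at (7.5, 8.5) misses the remaining region (no effect) — area = 70.71 mm²; (rotated 30° about Z; rotation is an isometry so areas/perimeters/island counts are preserved). Overall, the cross-section is a single solid region. Net area = 70.71 mm².

70.71 mm²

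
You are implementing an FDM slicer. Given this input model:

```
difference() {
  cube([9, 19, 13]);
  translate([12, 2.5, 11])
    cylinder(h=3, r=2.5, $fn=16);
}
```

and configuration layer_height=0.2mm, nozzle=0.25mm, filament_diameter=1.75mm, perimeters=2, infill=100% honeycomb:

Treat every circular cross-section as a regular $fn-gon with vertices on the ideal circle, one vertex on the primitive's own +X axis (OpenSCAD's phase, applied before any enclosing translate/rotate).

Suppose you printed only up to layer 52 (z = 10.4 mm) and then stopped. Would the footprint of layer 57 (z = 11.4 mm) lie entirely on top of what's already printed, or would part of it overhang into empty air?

entirely on top

Compare the two slices. At z = 10.4: the cube (footprint 9×19) is included at this height (area 171.00 mm²); the cylinder at (12, 2.5) does not reach this height (z outside [11, 14]); Subtracting the remaining from the first: none of the subtracted shapes is present at this height, so the 9×19 cube is unchanged — area = 171.00 mm². At z = 11.4: the cube (footprint 9×19) is included at this height (area 171.00 mm²); the r=2.5 cylinder at (12, 2.5) gives a regular 16-gon of circumradius 2.5 (constant along its height) (area = (16/2)·2.500²·sin(360°/16) = 19.13 mm²); Subtracting the remaining from the first: starting from the 9×19 cube (171.00 mm²), the r=2.5 cylinder at (12, 2.5) misses the remaining region (no effect) — area = 171.00 mm². Checking containment: the cross-section at z = 11.4 is a subset of the cross-section at z = 10.4.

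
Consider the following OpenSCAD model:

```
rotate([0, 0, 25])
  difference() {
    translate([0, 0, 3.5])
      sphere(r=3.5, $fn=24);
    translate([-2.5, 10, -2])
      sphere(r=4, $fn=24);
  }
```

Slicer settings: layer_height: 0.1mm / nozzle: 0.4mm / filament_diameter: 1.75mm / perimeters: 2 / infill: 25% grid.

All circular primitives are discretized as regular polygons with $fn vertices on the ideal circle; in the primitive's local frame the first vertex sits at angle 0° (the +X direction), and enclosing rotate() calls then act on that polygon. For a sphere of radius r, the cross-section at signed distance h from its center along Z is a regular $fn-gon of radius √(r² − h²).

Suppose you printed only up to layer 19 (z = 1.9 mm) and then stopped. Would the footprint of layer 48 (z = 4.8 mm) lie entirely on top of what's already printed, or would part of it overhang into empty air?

Compare the two slices. At z = 1.9: the sphere: section is a regular 24-gon, circumradius = √(r²−h²) = √(3.5²−1.6²) = 3.113 (area = (24/2)·3.113²·sin(360°/24) = 30.10 mm²); the sphere at (-2.5, 10): section is a regular 24-gon, circumradius = √(r²−h²) = √(4²−3.9²) = 0.889 (area = (24/2)·0.889²·sin(360°/24) = 2.45 mm²); After the difference (first − rest): starting from the r=3.5 sphere (30.10 mm²), the r=4 sphere at (-2.5, 10) misses the remaining region (no effect) — area = 30.10 mm²; (rotated 25° about Z; rotation is an isometry so areas/perimeters/island counts are preserved). At z = 4.8: the sphere: section is a regular 24-gon, circumradius = √(r²−h²) = √(3.5²−1.3²) = 3.250 (area = (24/2)·3.250²·sin(360°/24) = 32.80 mm²); the sphere at (-2.5, 10) is not intersected at this z (|z−center|=6.800 > r=4); Subtracting the remaining from the first: none of the subtracted shapes is present at this height, so the r=3.5 sphere is unchanged — area = 32.80 mm²; (whole slice rotated 25° about Z — lengths, areas and connectivity unchanged). Checking containment: at z = 4.8 the cross-section extends beyond the z = 1.9 cross-section by about 2.70 mm².

part overhangs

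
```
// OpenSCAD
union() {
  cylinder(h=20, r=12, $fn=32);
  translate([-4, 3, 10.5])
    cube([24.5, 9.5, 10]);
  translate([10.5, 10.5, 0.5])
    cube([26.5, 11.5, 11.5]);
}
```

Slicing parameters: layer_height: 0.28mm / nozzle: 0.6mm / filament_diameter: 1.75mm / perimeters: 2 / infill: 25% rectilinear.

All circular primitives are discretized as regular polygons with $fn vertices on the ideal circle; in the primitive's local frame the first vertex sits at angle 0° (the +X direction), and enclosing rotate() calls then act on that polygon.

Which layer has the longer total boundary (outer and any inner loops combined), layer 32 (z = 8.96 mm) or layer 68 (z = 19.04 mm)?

layer 32 (z = 8.96 mm)

Layer 32 (z = 8.96): the cylinder: section is a regular 32-gon, circumradius r=12 (perimeter = 2·32·12.000·sin(180°/32) = 75.28 mm); the cube at (-4, 3) does not reach this height (z outside [10.5, 20.5]); the cube at (10.5, 10.5) (footprint 26.5×11.5) is included at this height (perimeter 76.00 mm); Merging all regions: the 2 present regions are separate (no shared area or edge), so areas and boundary lengths simply add and each stays a separate island — boundary = 151.28 mm. So its perimeter = 151.28 mm. Layer 68 (z = 19.04): the r=12 cylinder gives a regular 32-gon of circumradius 12 (constant along its height) (perimeter = 2·32·12.000·sin(180°/32) = 75.28 mm); the cube at (-4, 3) is present — its section is the full 24.5×9.5 rectangle (perimeter 68.00 mm); the cube at (10.5, 10.5) is not intersected at this z (z outside [0.5, 12]); Taking the union: the regions partially overlap (shared area 111.79 mm²), so the edge portions inside another operand are dropped and the merged outline is re-measured after clipping — boundary = 99.58 mm. So its perimeter = 99.58 mm. Layer 32 is larger (151.28 vs 99.58 mm).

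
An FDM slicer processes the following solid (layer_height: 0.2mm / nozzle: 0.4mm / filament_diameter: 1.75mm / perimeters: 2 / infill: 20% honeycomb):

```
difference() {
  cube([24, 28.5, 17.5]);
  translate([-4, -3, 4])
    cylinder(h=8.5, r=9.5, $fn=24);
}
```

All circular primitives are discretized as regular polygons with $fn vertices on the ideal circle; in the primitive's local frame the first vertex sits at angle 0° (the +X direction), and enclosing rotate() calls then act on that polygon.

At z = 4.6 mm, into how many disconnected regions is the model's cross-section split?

1

At z = 4.6 mm: the cube (footprint 24×28.5) is included at this height; the cylinder at (-4, -3): section is a regular 24-gon, circumradius r=9.5; Subtracting the remaining from the first: starting from the 24×28.5 cube, the r=9.5 cylinder at (-4, -3) partially overlaps it — only the 17.60 mm² overlap (of its 280.30 mm²) is removed, clipping the outline — 1 connected region. The result has 1 disconnected region.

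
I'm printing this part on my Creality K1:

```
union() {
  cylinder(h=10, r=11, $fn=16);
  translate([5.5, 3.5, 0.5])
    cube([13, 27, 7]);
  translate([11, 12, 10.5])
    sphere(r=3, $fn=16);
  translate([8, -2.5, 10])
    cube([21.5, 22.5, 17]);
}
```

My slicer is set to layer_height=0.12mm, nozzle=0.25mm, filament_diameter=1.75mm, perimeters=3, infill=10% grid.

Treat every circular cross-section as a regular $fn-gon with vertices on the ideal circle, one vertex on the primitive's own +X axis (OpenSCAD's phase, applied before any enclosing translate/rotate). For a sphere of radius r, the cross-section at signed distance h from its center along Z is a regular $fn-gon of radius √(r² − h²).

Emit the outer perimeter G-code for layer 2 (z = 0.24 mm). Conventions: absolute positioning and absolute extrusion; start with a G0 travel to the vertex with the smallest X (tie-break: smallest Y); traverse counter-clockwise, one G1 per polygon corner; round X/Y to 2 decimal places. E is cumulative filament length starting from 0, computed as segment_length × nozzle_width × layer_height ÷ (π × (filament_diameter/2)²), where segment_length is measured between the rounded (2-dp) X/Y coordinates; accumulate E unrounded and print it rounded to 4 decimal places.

At z = 0.24 mm: the r=11 cylinder contributes a regular 16-gon of circumradius 11; the cube at (5.5, 3.5) does not reach this height (z outside [0.5, 7.5]); the sphere at (11, 12) is not intersected at this z (|z−center|=10.260 > r=3); the cube at (8, -2.5) is not intersected at this z (z outside [10, 27]); Taking the union: only the r=11 cylinder is present, so the union is just that shape — 1 connected region. The outline is a single polygon with 16 vertices. Extrusion per mm of travel: 0.25 × 0.12 / (π × 0.875²) = 0.012473. Accumulating E over each segment gives final E = 0.8565.

G0 X-11.00 Y0.00 Z0.24
G1 X-10.16 Y-4.21 E0.0535
G1 X-7.78 Y-7.78 E0.1071
G1 X-4.21 Y-10.16 E0.1606
G1 X0.00 Y-11.00 E0.2141
G1 X4.21 Y-10.16 E0.2677
G1 X7.78 Y-7.78 E0.3212
G1 X10.16 Y-4.21 E0.3747
G1 X11.00 Y0.00 E0.4282
G1 X10.16 Y4.21 E0.4818
G1 X7.78 Y7.78 E0.5353
G1 X4.21 Y10.16 E0.5888
G1 X0.00 Y11.00 E0.6424
G1 X-4.21 Y10.16 E0.6959
G1 X-7.78 Y7.78 E0.7494
G1 X-10.16 Y4.21 E0.8029
G1 X-11.00 Y0.00 E0.8565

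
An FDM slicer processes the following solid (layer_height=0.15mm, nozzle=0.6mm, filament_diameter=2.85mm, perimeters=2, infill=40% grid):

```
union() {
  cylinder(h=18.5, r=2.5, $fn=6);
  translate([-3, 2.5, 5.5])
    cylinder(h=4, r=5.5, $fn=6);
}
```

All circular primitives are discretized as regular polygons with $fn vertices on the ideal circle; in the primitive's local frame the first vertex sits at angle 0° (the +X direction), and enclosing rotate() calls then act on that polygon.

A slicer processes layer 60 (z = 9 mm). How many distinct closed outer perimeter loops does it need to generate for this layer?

At z = 9 mm: the r=2.5 cylinder gives a regular 6-gon of circumradius 2.5 (constant along its height); the cylinder at (-3, 2.5): section is a regular 6-gon, circumradius r=5.5; Merging all regions: the regions partially overlap (shared area 12.21 mm²), so overlapping operands fuse into one piece — 1 connected region. The result has 1 disconnected region.

1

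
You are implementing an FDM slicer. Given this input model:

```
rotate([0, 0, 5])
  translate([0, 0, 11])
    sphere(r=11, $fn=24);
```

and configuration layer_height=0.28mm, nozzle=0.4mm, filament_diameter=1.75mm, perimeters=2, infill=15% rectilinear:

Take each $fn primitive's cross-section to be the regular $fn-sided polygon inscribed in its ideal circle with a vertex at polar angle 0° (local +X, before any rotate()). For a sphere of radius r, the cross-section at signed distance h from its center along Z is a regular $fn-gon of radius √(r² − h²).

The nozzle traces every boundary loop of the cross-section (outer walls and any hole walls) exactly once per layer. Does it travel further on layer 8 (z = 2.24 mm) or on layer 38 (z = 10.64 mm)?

Layer 8 (z = 2.24): the r=11 sphere contributes a regular 24-gon of circumradius √(11²−8.76²) = 6.653 (perimeter = 2·24·6.653·sin(180°/24) = 41.68 mm); (whole slice rotated 5° about Z — lengths, areas and connectivity unchanged). So its perimeter = 41.68 mm. Layer 38 (z = 10.64): the r=11 sphere contributes a regular 24-gon of circumradius √(11²−0.36²) = 10.994 (perimeter = 2·24·10.994·sin(180°/24) = 68.88 mm); (rotated 5° about Z; rotation is an isometry so areas/perimeters/island counts are preserved). So its perimeter = 68.88 mm. Layer 38 is larger (68.88 vs 41.68 mm).

layer 38 (z = 10.64 mm)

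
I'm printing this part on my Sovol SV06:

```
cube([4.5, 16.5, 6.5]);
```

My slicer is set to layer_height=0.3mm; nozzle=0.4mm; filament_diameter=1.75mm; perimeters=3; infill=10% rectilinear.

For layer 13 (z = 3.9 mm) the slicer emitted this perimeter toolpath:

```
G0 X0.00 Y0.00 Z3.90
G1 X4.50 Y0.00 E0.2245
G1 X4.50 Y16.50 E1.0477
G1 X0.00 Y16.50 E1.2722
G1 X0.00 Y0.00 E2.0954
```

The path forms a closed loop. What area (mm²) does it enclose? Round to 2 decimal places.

74.25 mm²

Apply the shoelace formula to the sequence of (X, Y) vertices; enclosed area = 74.25 mm².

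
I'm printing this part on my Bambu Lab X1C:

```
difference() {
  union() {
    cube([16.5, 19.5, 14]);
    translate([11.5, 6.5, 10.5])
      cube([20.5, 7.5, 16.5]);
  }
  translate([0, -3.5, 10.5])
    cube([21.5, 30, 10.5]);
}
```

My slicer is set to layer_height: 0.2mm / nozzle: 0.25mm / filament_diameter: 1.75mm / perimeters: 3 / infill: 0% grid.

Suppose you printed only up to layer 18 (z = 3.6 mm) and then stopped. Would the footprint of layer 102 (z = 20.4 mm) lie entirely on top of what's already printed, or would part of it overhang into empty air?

part overhangs

Compare the two slices. At z = 3.6: the cube is present — its section is the full 16.5×19.5 rectangle (area 321.75 mm²); the cube at (11.5, 6.5) is not intersected at this z (z outside [10.5, 27]); Combining (union): only the 16.5×19.5 cube is present, so the union is just that shape — area = 321.75 mm²; the cube at (0, -3.5) does not reach this height (z outside [10.5, 21]); Taking the first minus the rest: none of the subtracted shapes is present at this height, so that combined region is unchanged — area = 321.75 mm². At z = 20.4: the cube is absent (z outside [0, 14]); the 20.5×7.5 cube at (11.5, 6.5) contributes its full rectangle (area 153.75 mm²); Merging all regions: only the 20.5×7.5 cube at (11.5, 6.5) is present, so the union is just that shape — area = 153.75 mm²; the 21.5×30 cube at (0, -3.5) contributes its full rectangle (area 645.00 mm²); After the difference (first − rest): starting from the result so far (153.75 mm²), the 21.5×30 cube at (0, -3.5) partially overlaps it — only the 75.00 mm² overlap (of its 645.00 mm²) is removed, clipping the outline — area = 78.75 mm². Checking containment: at z = 20.4 the cross-section extends beyond the z = 3.6 cross-section by about 78.75 mm².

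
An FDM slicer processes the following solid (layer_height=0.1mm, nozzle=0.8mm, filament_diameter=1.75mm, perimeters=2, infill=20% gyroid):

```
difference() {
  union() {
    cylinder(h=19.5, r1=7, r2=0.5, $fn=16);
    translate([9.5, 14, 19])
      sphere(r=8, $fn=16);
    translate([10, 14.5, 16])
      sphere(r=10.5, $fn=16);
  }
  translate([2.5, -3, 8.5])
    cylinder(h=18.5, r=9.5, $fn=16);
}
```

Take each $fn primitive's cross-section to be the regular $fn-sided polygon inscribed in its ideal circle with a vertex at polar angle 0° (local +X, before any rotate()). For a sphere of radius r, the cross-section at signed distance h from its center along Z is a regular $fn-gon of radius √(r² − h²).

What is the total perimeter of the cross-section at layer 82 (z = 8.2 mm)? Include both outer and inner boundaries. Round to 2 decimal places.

At z = 8.2 mm: the cone contributes a regular 16-gon of circumradius 4.267 (interpolated between r1=7 and r2=0.5 at t=0.421) (perimeter = 2·16·4.267·sin(180°/16) = 26.64 mm); the sphere at (9.5, 14) does not reach this height (|z−center|=10.800 > r=8); the sphere at (10, 14.5): section is a regular 16-gon, circumradius = √(r²−h²) = √(10.5²−7.8²) = 7.029 (perimeter = 2·16·7.029·sin(180°/16) = 43.88 mm); Combining (union): the 2 present regions are separate (no shared area or edge), so areas and boundary lengths simply add and each stays a separate island — boundary = 70.52 mm; the cylinder at (2.5, -3) is absent (z outside [8.5, 27]); Taking the first minus the rest: none of the subtracted shapes is present at this height, so that combined region is unchanged — boundary = 70.52 mm. Overall, the cross-section has 2 separate islands. Total boundary length (outer) = 70.52 mm.

70.52 mm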